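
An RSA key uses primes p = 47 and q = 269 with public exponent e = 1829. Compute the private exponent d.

φ(n) = (p−1)(q−1) = 46·268 = 12328.
Need d with 1829·d ≡ 1 (mod 12328). Apply the extended Euclidean algorithm:
12328 = 6*1829 + 1354
1829 = 1*1354 + 475
1354 = 2*475 + 404
475 = 1*404 + 71
404 = 5*71 + 49
71 = 1*49 + 22
49 = 2*22 + 5
22 = 4*5 + 2
5 = 2*2 + 1
2 = 2*1 + 0
Back-substitute:
1 = 5 − 2·2
1 = −2·22 + 9·5
1 = 9·49 − 20·22
1 = −20·71 + 29·49
1 = 29·404 − 165·71
1 = −165·475 + 194·404
1 = 194·1354 − 553·475
1 = −553·1829 + 747·1354
1 = 747·12328 − 5035·1829
So 1829·(-5035) ≡ 1 (mod 12328), hence d ≡ -5035 ≡ 7293 (mod 12328).

7293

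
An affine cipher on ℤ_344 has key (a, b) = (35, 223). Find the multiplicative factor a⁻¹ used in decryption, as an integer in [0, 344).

Extended Euclidean algorithm:
344 = 9×35 + 29
35 = 1×29 + 6
29 = 4×6 + 5
6 = 1×5 + 1
5 = 5×1 + 0
Since gcd(35, 344) = 1, back-substitute to write 1 as a combination:
1 = 6 − 5
1 = −29 + 5·6
1 = 5·35 − 6·29
1 = −6·344 + 59·35
So 35·59 ≡ 1 (mod 344).

59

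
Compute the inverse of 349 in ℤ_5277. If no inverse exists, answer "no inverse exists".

Apply the Euclidean algorithm to 5277 and 349:
5277 = 15*349 + 42
349 = 8*42 + 13
42 = 3*13 + 3
13 = 4*3 + 1
3 = 3*1 + 0
gcd = 1, so the inverse exists. Back-substitute:
1 = 13 − 4·3
1 = −4·42 + 13·13
1 = 13·349 − 108·42
1 = −108·5277 + 1633·349
So 349·1633 ≡ 1 (mod 5277).

1633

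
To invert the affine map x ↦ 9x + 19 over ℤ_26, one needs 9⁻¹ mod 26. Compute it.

gcd(26, 9) by repeated division:
26 = 2*9 + 8
9 = 1*8 + 1
8 = 8*1 + 0
The gcd is 1. Working backward:
1 = 9 − 8
1 = −26 + 3·9
So 9·3 ≡ 1 (mod 26).

3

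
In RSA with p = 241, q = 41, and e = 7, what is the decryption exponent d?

2743

φ(n) = (p−1)(q−1) = 240·40 = 9600.
Need d with 7·d ≡ 1 (mod 9600). Apply the extended Euclidean algorithm:
9600 = 1371×7 + 3
7 = 2×3 + 1
3 = 3×1 + 0
Back-substitute:
1 = 7 − 2·3
1 = −2·9600 + 2743·7
So 7·2743 ≡ 1 (mod 9600), hence d = 2743.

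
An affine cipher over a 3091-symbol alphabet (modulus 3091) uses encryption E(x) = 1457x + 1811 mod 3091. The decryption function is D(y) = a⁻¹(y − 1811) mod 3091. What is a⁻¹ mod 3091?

gcd(3091, 1457) by repeated division:
3091 = 2×1457 + 177
1457 = 8×177 + 41
177 = 4×41 + 13
41 = 3×13 + 2
13 = 6×2 + 1
2 = 2×1 + 0
gcd = 1, so the inverse exists. Back-substitute:
1 = 13 − 6·2
1 = −6·41 + 19·13
1 = 19·177 − 82·41
1 = −82·1457 + 675·177
1 = 675·3091 − 1432·1457
Thus 1457·(-1432) ≡ 1 (mod 3091); reducing, -1432 mod 3091 = 1659.

1659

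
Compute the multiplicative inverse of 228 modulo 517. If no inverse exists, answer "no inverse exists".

161

gcd(517, 228) by repeated division:
517 = 2·228 + 61
228 = 3·61 + 45
61 = 1·45 + 16
45 = 2·16 + 13
16 = 1·13 + 3
13 = 4·3 + 1
3 = 3·1 + 0
Since gcd(228, 517) = 1, back-substitute to write 1 as a combination:
1 = 13 − 4·3
1 = −4·16 + 5·13
1 = 5·45 − 14·16
1 = −14·61 + 19·45
1 = 19·228 − 71·61
1 = −71·517 + 161·228
So 228·161 ≡ 1 (mod 517).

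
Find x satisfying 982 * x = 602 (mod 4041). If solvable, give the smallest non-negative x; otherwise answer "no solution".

First find gcd(982, 4041):
4041 = 4·982 + 113
982 = 8·113 + 78
113 = 1·78 + 35
78 = 2·35 + 8
35 = 4·8 + 3
8 = 2·3 + 2
3 = 1·2 + 1
2 = 2·1 + 0
gcd = 1, so a unique solution mod 4041 exists.
Back-substitute for the Bézout coefficients:
1 = 3 − 2
1 = −8 + 3·3
1 = 3·35 − 13·8
1 = −13·78 + 29·35
1 = 29·113 − 42·78
1 = −42·982 + 365·113
1 = 365·4041 − 1502·982
So 982·(-1502) ≡ 1 (mod 4041), giving 982⁻¹ ≡ 2539.
x ≡ 982⁻¹·602 ≡ 2539·602 ≡ 980 (mod 4041).

980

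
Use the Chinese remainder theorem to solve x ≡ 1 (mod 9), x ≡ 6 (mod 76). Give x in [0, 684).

Write x = 1 + 9·k. Then 9·k ≡ 6 − 1 ≡ 5 (mod 76).
Need 9⁻¹ mod 76. Extended Euclid on (76, 9):
76 = 8×9 + 4
9 = 2×4 + 1
4 = 4×1 + 0
Back-substitute:
1 = 9 − 2·4
1 = −2·76 + 17·9
9⁻¹ ≡ 17 (mod 76), so k ≡ 17·5 ≡ 9 (mod 76).
x = 1 + 9·9 = 82.

82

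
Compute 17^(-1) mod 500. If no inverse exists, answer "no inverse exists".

353

Apply the Euclidean algorithm to 500 and 17:
500 = 29×17 + 7
17 = 2×7 + 3
7 = 2×3 + 1
3 = 3×1 + 0
The gcd is 1. Working backward:
1 = 7 − 2·3
1 = −2·17 + 5·7
1 = 5·500 − 147·17
So 17·(-147) ≡ 1 (mod 500), and -147 ≡ 353 (mod 500).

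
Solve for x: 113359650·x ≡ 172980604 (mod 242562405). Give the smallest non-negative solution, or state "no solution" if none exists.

gcd(113359650, 242562405):
242562405 = 2*113359650 + 15843105
113359650 = 7*15843105 + 2457915
15843105 = 6*2457915 + 1095615
2457915 = 2*1095615 + 266685
1095615 = 4*266685 + 28875
266685 = 9*28875 + 6810
28875 = 4*6810 + 1635
6810 = 4*1635 + 270
1635 = 6*270 + 15
270 = 18*15 + 0
gcd = 15, but 15 ∤ 172980604, so the congruence has no solution.

no solution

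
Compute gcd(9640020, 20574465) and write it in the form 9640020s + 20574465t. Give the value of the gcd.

15

Apply Euclid's algorithm to 20574465 and 9640020:
20574465 = 2·9640020 + 1294425
9640020 = 7·1294425 + 579045
1294425 = 2·579045 + 136335
579045 = 4·136335 + 33705
136335 = 4·33705 + 1515
33705 = 22·1515 + 375
1515 = 4·375 + 15
375 = 25·15 + 0
gcd(9640020, 20574465) = 15.
Working backward:
15 = 1515 − 4·375
15 = −4·33705 + 89·1515
15 = 89·136335 − 360·33705
15 = −360·579045 + 1529·136335
15 = 1529·1294425 − 3418·579045
15 = −3418·9640020 + 25455·1294425
15 = 25455·20574465 − 54328·9640020
So 15 = (25455)·20574465 + (-54328)·9640020.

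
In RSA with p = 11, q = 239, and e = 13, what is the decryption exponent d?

φ(n) = (p−1)(q−1) = 10·238 = 2380.
Need d with 13·d ≡ 1 (mod 2380). Apply the extended Euclidean algorithm:
2380 = 183×13 + 1
13 = 13×1 + 0
Back-substitute:
1 = 2380 − 183·13
So 13·(-183) ≡ 1 (mod 2380), hence d ≡ -183 ≡ 2197 (mod 2380).

2197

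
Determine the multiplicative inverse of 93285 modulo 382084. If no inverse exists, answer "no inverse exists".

211761

Run Euclid on (382084, 93285):
382084 = 4·93285 + 8944
93285 = 10·8944 + 3845
8944 = 2·3845 + 1254
3845 = 3·1254 + 83
1254 = 15·83 + 9
83 = 9·9 + 2
9 = 4·2 + 1
2 = 2·1 + 0
Since gcd(93285, 382084) = 1, back-substitute to write 1 as a combination:
1 = 9 − 4·2
1 = −4·83 + 37·9
1 = 37·1254 − 559·83
1 = −559·3845 + 1714·1254
1 = 1714·8944 − 3987·3845
1 = −3987·93285 + 41584·8944
1 = 41584·382084 − 170323·93285
Hence 93285⁻¹ ≡ -170323 ≡ 211761 (mod 382084).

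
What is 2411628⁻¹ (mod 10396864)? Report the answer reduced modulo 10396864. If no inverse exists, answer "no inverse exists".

no inverse exists

Euclidean algorithm on 10396864, 2411628:
10396864 = 4·2411628 + 750352
2411628 = 3·750352 + 160572
750352 = 4·160572 + 108064
160572 = 1·108064 + 52508
108064 = 2·52508 + 3048
52508 = 17·3048 + 692
3048 = 4·692 + 280
692 = 2·280 + 132
280 = 2·132 + 16
132 = 8·16 + 4
16 = 4·4 + 0
gcd(2411628, 10396864) = 4 ≠ 1, so 2411628 has no multiplicative inverse modulo 10396864.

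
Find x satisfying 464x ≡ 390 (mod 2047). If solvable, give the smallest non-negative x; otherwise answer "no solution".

592

First find gcd(464, 2047):
2047 = 4*464 + 191
464 = 2*191 + 82
191 = 2*82 + 27
82 = 3*27 + 1
27 = 27*1 + 0
gcd = 1, so a unique solution mod 2047 exists.
Back-substitute for the Bézout coefficients:
1 = 82 − 3·27
1 = −3·191 + 7·82
1 = 7·464 − 17·191
1 = −17·2047 + 75·464
So 464·(75) ≡ 1 (mod 2047), giving 464⁻¹ ≡ 75.
x ≡ 464⁻¹·390 ≡ 75·390 ≡ 592 (mod 2047).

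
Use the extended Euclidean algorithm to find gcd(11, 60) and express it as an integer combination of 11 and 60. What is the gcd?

Repeated division:
60 = 5·11 + 5
11 = 2·5 + 1
5 = 5·1 + 0
gcd(11, 60) = 1.
Back-substituting:
1 = 11 − 2·5
1 = −2·60 + 11·11
So 1 = (-2)·60 + (11)·11.

1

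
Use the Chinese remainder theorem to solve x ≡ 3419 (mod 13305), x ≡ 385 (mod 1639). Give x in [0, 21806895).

Write x = 3419 + 13305·k. Then 13305·k ≡ 385 − 3419 ≡ 244 (mod 1639).
Need 13305⁻¹ mod 1639. Extended Euclid on (1639, 193):
1639 = 8*193 + 95
193 = 2*95 + 3
95 = 31*3 + 2
3 = 1*2 + 1
2 = 2*1 + 0
Back-substitute:
1 = 3 − 2
1 = −95 + 32·3
1 = 32·193 − 65·95
1 = −65·1639 + 552·193
13305⁻¹ ≡ 552 (mod 1639), so k ≡ 552·244 ≡ 290 (mod 1639).
x = 3419 + 13305·290 = 3861869.

3861869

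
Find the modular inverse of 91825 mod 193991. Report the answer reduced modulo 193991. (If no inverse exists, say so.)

Apply the Euclidean algorithm to 193991 and 91825:
193991 = 2·91825 + 10341
91825 = 8·10341 + 9097
10341 = 1·9097 + 1244
9097 = 7·1244 + 389
1244 = 3·389 + 77
389 = 5·77 + 4
77 = 19·4 + 1
4 = 4·1 + 0
The gcd is 1. Working backward:
1 = 77 − 19·4
1 = −19·389 + 96·77
1 = 96·1244 − 307·389
1 = −307·9097 + 2245·1244
1 = 2245·10341 − 2552·9097
1 = −2552·91825 + 22661·10341
1 = 22661·193991 − 47874·91825
So 91825·(-47874) ≡ 1 (mod 193991), and -47874 ≡ 146117 (mod 193991).

146117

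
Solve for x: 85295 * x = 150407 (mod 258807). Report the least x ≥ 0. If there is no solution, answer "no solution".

First find gcd(85295, 258807):
258807 = 3·85295 + 2922
85295 = 29·2922 + 557
2922 = 5·557 + 137
557 = 4·137 + 9
137 = 15·9 + 2
9 = 4·2 + 1
2 = 2·1 + 0
gcd = 1, so a unique solution mod 258807 exists.
Back-substitute for the Bézout coefficients:
1 = 9 − 4·2
1 = −4·137 + 61·9
1 = 61·557 − 248·137
1 = −248·2922 + 1301·557
1 = 1301·85295 − 37977·2922
1 = −37977·258807 + 115232·85295
So 85295·(115232) ≡ 1 (mod 258807), giving 85295⁻¹ ≡ 115232.
x ≡ 85295⁻¹·150407 ≡ 115232·150407 ≡ 171055 (mod 258807).

171055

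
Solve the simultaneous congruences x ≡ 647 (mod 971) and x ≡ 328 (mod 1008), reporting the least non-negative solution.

Write x = 647 + 971·k. Then 971·k ≡ 328 − 647 ≡ 689 (mod 1008).
Need 971⁻¹ mod 1008. Extended Euclid on (1008, 971):
1008 = 1*971 + 37
971 = 26*37 + 9
37 = 4*9 + 1
9 = 9*1 + 0
Back-substitute:
1 = 37 − 4·9
1 = −4·971 + 105·37
1 = 105·1008 − 109·971
971⁻¹ ≡ 899 (mod 1008), so k ≡ 899·689 ≡ 499 (mod 1008).
x = 647 + 971·499 = 485176.

485176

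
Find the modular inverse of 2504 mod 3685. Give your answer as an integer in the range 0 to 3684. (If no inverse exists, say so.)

1064

Run Euclid on (3685, 2504):
3685 = 1×2504 + 1181
2504 = 2×1181 + 142
1181 = 8×142 + 45
142 = 3×45 + 7
45 = 6×7 + 3
7 = 2×3 + 1
3 = 3×1 + 0
Since gcd(2504, 3685) = 1, back-substitute to write 1 as a combination:
1 = 7 − 2·3
1 = −2·45 + 13·7
1 = 13·142 − 41·45
1 = −41·1181 + 341·142
1 = 341·2504 − 723·1181
1 = −723·3685 + 1064·2504
So 2504·1064 ≡ 1 (mod 3685).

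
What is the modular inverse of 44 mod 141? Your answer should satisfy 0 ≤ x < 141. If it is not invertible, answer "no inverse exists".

Extended Euclidean algorithm:
141 = 3×44 + 9
44 = 4×9 + 8
9 = 1×8 + 1
8 = 8×1 + 0
The gcd is 1. Working backward:
1 = 9 − 8
1 = −44 + 5·9
1 = 5·141 − 16·44
Hence 44⁻¹ ≡ -16 ≡ 125 (mod 141).

125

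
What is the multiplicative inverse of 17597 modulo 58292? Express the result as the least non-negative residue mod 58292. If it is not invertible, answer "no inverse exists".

Run Euclid on (58292, 17597):
58292 = 3·17597 + 5501
17597 = 3·5501 + 1094
5501 = 5·1094 + 31
1094 = 35·31 + 9
31 = 3·9 + 4
9 = 2·4 + 1
4 = 4·1 + 0
gcd = 1, so the inverse exists. Back-substitute:
1 = 9 − 2·4
1 = −2·31 + 7·9
1 = 7·1094 − 247·31
1 = −247·5501 + 1242·1094
1 = 1242·17597 − 3973·5501
1 = −3973·58292 + 13161·17597
So 17597·13161 ≡ 1 (mod 58292).

13161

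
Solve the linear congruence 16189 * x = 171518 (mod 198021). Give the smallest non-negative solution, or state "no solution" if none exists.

First find gcd(16189, 198021):
198021 = 12*16189 + 3753
16189 = 4*3753 + 1177
3753 = 3*1177 + 222
1177 = 5*222 + 67
222 = 3*67 + 21
67 = 3*21 + 4
21 = 5*4 + 1
4 = 4*1 + 0
gcd = 1, so a unique solution mod 198021 exists.
Back-substitute for the Bézout coefficients:
1 = 21 − 5·4
1 = −5·67 + 16·21
1 = 16·222 − 53·67
1 = −53·1177 + 281·222
1 = 281·3753 − 896·1177
1 = −896·16189 + 3865·3753
1 = 3865·198021 − 47276·16189
So 16189·(-47276) ≡ 1 (mod 198021), giving 16189⁻¹ ≡ 150745.
x ≡ 16189⁻¹·171518 ≡ 150745·171518 ≡ 76961 (mod 198021).

76961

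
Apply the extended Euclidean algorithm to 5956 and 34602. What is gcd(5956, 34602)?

Repeated division:
34602 = 5·5956 + 4822
5956 = 1·4822 + 1134
4822 = 4·1134 + 286
1134 = 3·286 + 276
286 = 1·276 + 10
276 = 27·10 + 6
10 = 1·6 + 4
6 = 1·4 + 2
4 = 2·2 + 0
gcd(5956, 34602) = 2.
Working backward:
2 = 6 − 4
2 = −10 + 2·6
2 = 2·276 − 55·10
2 = −55·286 + 57·276
2 = 57·1134 − 226·286
2 = −226·4822 + 961·1134
2 = 961·5956 − 1187·4822
2 = −1187·34602 + 6896·5956
So 2 = (-1187)·34602 + (6896)·5956.

2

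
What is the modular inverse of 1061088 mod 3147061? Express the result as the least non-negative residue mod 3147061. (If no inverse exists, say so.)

gcd(3147061, 1061088) by repeated division:
3147061 = 2·1061088 + 1024885
1061088 = 1·1024885 + 36203
1024885 = 28·36203 + 11201
36203 = 3·11201 + 2600
11201 = 4·2600 + 801
2600 = 3·801 + 197
801 = 4·197 + 13
197 = 15·13 + 2
13 = 6·2 + 1
2 = 2·1 + 0
Since gcd(1061088, 3147061) = 1, back-substitute to write 1 as a combination:
1 = 13 − 6·2
1 = −6·197 + 91·13
1 = 91·801 − 370·197
1 = −370·2600 + 1201·801
1 = 1201·11201 − 5174·2600
1 = −5174·36203 + 16723·11201
1 = 16723·1024885 − 473418·36203
1 = −473418·1061088 + 490141·1024885
1 = 490141·3147061 − 1453700·1061088
Hence 1061088⁻¹ ≡ -1453700 ≡ 1693361 (mod 3147061).

1693361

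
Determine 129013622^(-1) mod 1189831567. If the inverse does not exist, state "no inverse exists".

367387345

Apply the Euclidean algorithm to 1189831567 and 129013622:
1189831567 = 9×129013622 + 28708969
129013622 = 4×28708969 + 14177746
28708969 = 2×14177746 + 353477
14177746 = 40×353477 + 38666
353477 = 9×38666 + 5483
38666 = 7×5483 + 285
5483 = 19×285 + 68
285 = 4×68 + 13
68 = 5×13 + 3
13 = 4×3 + 1
3 = 3×1 + 0
Since gcd(129013622, 1189831567) = 1, back-substitute to write 1 as a combination:
1 = 13 − 4·3
1 = −4·68 + 21·13
1 = 21·285 − 88·68
1 = −88·5483 + 1693·285
1 = 1693·38666 − 11939·5483
1 = −11939·353477 + 109144·38666
1 = 109144·14177746 − 4377699·353477
1 = −4377699·28708969 + 8864542·14177746
1 = 8864542·129013622 − 39835867·28708969
1 = −39835867·1189831567 + 367387345·129013622
So 129013622·367387345 ≡ 1 (mod 1189831567).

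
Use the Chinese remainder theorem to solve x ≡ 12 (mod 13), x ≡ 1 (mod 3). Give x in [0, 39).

Write x = 12 + 13·k. Then 13·k ≡ 1 − 12 ≡ 1 (mod 3).
Need 13⁻¹ mod 3. Extended Euclid on (3, 1):
3 = 3*1 + 0
13⁻¹ ≡ 1 (mod 3), so k ≡ 1·1 ≡ 1 (mod 3).
x = 12 + 13·1 = 25.

25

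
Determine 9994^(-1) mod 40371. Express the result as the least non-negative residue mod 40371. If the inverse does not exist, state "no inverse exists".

24427

gcd(40371, 9994) by repeated division:
40371 = 4·9994 + 395
9994 = 25·395 + 119
395 = 3·119 + 38
119 = 3·38 + 5
38 = 7·5 + 3
5 = 1·3 + 2
3 = 1·2 + 1
2 = 2·1 + 0
Since gcd(9994, 40371) = 1, back-substitute to write 1 as a combination:
1 = 3 − 2
1 = −5 + 2·3
1 = 2·38 − 15·5
1 = −15·119 + 47·38
1 = 47·395 − 156·119
1 = −156·9994 + 3947·395
1 = 3947·40371 − 15944·9994
So 9994·(-15944) ≡ 1 (mod 40371), and -15944 ≡ 24427 (mod 40371).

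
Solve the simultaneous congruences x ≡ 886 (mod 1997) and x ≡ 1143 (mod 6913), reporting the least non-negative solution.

Write x = 886 + 1997·k. Then 1997·k ≡ 1143 − 886 ≡ 257 (mod 6913).
Need 1997⁻¹ mod 6913. Extended Euclid on (6913, 1997):
6913 = 3*1997 + 922
1997 = 2*922 + 153
922 = 6*153 + 4
153 = 38*4 + 1
4 = 4*1 + 0
Back-substitute:
1 = 153 − 38·4
1 = −38·922 + 229·153
1 = 229·1997 − 496·922
1 = −496·6913 + 1717·1997
1997⁻¹ ≡ 1717 (mod 6913), so k ≡ 1717·257 ≡ 5750 (mod 6913).
x = 886 + 1997·5750 = 11483636.

11483636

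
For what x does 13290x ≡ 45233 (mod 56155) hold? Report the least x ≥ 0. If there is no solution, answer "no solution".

gcd(13290, 56155):
56155 = 4·13290 + 2995
13290 = 4·2995 + 1310
2995 = 2·1310 + 375
1310 = 3·375 + 185
375 = 2·185 + 5
185 = 37·5 + 0
gcd = 5, but 5 ∤ 45233, so the congruence has no solution.

no solution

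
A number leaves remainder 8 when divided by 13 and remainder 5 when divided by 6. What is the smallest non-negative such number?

Write x = 8 + 13·k. Then 13·k ≡ 5 − 8 ≡ 3 (mod 6).
Need 13⁻¹ mod 6. Extended Euclid on (6, 1):
6 = 6×1 + 0
13⁻¹ ≡ 1 (mod 6), so k ≡ 1·3 ≡ 3 (mod 6).
x = 8 + 13·3 = 47.

47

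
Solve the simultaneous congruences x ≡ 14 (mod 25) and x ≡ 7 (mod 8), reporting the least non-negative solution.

Write x = 14 + 25·k. Then 25·k ≡ 7 − 14 ≡ 1 (mod 8).
Need 25⁻¹ mod 8. Extended Euclid on (8, 1):
8 = 8*1 + 0
25⁻¹ ≡ 1 (mod 8), so k ≡ 1·1 ≡ 1 (mod 8).
x = 14 + 25·1 = 39.

39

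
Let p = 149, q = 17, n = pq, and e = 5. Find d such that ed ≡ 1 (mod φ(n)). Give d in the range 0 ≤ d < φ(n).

φ(n) = (p−1)(q−1) = 148·16 = 2368.
Need d with 5·d ≡ 1 (mod 2368). Apply the extended Euclidean algorithm:
2368 = 473·5 + 3
5 = 1·3 + 2
3 = 1·2 + 1
2 = 2·1 + 0
Back-substitute:
1 = 3 − 2
1 = −5 + 2·3
1 = 2·2368 − 947·5
So 5·(-947) ≡ 1 (mod 2368), hence d ≡ -947 ≡ 1421 (mod 2368).

1421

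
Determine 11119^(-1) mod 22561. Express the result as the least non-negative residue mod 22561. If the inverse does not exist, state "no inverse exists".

20256

Extended Euclidean algorithm:
22561 = 2·11119 + 323
11119 = 34·323 + 137
323 = 2·137 + 49
137 = 2·49 + 39
49 = 1·39 + 10
39 = 3·10 + 9
10 = 1·9 + 1
9 = 9·1 + 0
gcd = 1, so the inverse exists. Back-substitute:
1 = 10 − 9
1 = −39 + 4·10
1 = 4·49 − 5·39
1 = −5·137 + 14·49
1 = 14·323 − 33·137
1 = −33·11119 + 1136·323
1 = 1136·22561 − 2305·11119
Hence 11119⁻¹ ≡ -2305 ≡ 20256 (mod 22561).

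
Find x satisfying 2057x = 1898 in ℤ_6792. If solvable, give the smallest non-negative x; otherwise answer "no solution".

658

First find gcd(2057, 6792):
6792 = 3*2057 + 621
2057 = 3*621 + 194
621 = 3*194 + 39
194 = 4*39 + 38
39 = 1*38 + 1
38 = 38*1 + 0
gcd = 1, so a unique solution mod 6792 exists.
Back-substitute for the Bézout coefficients:
1 = 39 − 38
1 = −194 + 5·39
1 = 5·621 − 16·194
1 = −16·2057 + 53·621
1 = 53·6792 − 175·2057
So 2057·(-175) ≡ 1 (mod 6792), giving 2057⁻¹ ≡ 6617.
x ≡ 2057⁻¹·1898 ≡ 6617·1898 ≡ 658 (mod 6792).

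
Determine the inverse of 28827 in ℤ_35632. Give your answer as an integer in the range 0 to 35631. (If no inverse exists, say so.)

Run Euclid on (35632, 28827):
35632 = 1×28827 + 6805
28827 = 4×6805 + 1607
6805 = 4×1607 + 377
1607 = 4×377 + 99
377 = 3×99 + 80
99 = 1×80 + 19
80 = 4×19 + 4
19 = 4×4 + 3
4 = 1×3 + 1
3 = 3×1 + 0
gcd = 1, so the inverse exists. Back-substitute:
1 = 4 − 3
1 = −19 + 5·4
1 = 5·80 − 21·19
1 = −21·99 + 26·80
1 = 26·377 − 99·99
1 = −99·1607 + 422·377
1 = 422·6805 − 1787·1607
1 = −1787·28827 + 7570·6805
1 = 7570·35632 − 9357·28827
Hence 28827⁻¹ ≡ -9357 ≡ 26275 (mod 35632).

26275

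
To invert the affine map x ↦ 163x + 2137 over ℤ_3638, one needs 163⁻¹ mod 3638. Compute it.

Extended Euclidean algorithm:
3638 = 22×163 + 52
163 = 3×52 + 7
52 = 7×7 + 3
7 = 2×3 + 1
3 = 3×1 + 0
The gcd is 1. Working backward:
1 = 7 − 2·3
1 = −2·52 + 15·7
1 = 15·163 − 47·52
1 = −47·3638 + 1049·163
So 163·1049 ≡ 1 (mod 3638).

1049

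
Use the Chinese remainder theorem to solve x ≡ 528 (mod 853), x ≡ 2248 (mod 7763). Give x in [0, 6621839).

6468827

Write x = 528 + 853·k. Then 853·k ≡ 2248 − 528 ≡ 1720 (mod 7763).
Need 853⁻¹ mod 7763. Extended Euclid on (7763, 853):
7763 = 9×853 + 86
853 = 9×86 + 79
86 = 1×79 + 7
79 = 11×7 + 2
7 = 3×2 + 1
2 = 2×1 + 0
Back-substitute:
1 = 7 − 3·2
1 = −3·79 + 34·7
1 = 34·86 − 37·79
1 = −37·853 + 367·86
1 = 367·7763 − 3340·853
853⁻¹ ≡ 4423 (mod 7763), so k ≡ 4423·1720 ≡ 7583 (mod 7763).
x = 528 + 853·7583 = 6468827.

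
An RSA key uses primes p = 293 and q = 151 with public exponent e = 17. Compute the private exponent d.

φ(n) = (p−1)(q−1) = 292·150 = 43800.
Need d with 17·d ≡ 1 (mod 43800). Apply the extended Euclidean algorithm:
43800 = 2576·17 + 8
17 = 2·8 + 1
8 = 8·1 + 0
Back-substitute:
1 = 17 − 2·8
1 = −2·43800 + 5153·17
So 17·5153 ≡ 1 (mod 43800), hence d = 5153.

5153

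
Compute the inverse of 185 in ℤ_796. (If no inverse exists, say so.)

Run Euclid on (796, 185):
796 = 4·185 + 56
185 = 3·56 + 17
56 = 3·17 + 5
17 = 3·5 + 2
5 = 2·2 + 1
2 = 2·1 + 0
Since gcd(185, 796) = 1, back-substitute to write 1 as a combination:
1 = 5 − 2·2
1 = −2·17 + 7·5
1 = 7·56 − 23·17
1 = −23·185 + 76·56
1 = 76·796 − 327·185
Hence 185⁻¹ ≡ -327 ≡ 469 (mod 796).

469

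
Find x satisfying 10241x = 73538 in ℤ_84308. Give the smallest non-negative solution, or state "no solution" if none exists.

gcd(10241, 84308):
84308 = 8*10241 + 2380
10241 = 4*2380 + 721
2380 = 3*721 + 217
721 = 3*217 + 70
217 = 3*70 + 7
70 = 10*7 + 0
gcd = 7, but 7 ∤ 73538, so the congruence has no solution.

no solution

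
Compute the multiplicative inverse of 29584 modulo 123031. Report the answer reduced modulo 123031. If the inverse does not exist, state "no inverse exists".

Apply the Euclidean algorithm to 123031 and 29584:
123031 = 4×29584 + 4695
29584 = 6×4695 + 1414
4695 = 3×1414 + 453
1414 = 3×453 + 55
453 = 8×55 + 13
55 = 4×13 + 3
13 = 4×3 + 1
3 = 3×1 + 0
The gcd is 1. Working backward:
1 = 13 − 4·3
1 = −4·55 + 17·13
1 = 17·453 − 140·55
1 = −140·1414 + 437·453
1 = 437·4695 − 1451·1414
1 = −1451·29584 + 9143·4695
1 = 9143·123031 − 38023·29584
Thus 29584·(-38023) ≡ 1 (mod 123031); reducing, -38023 mod 123031 = 85008.

85008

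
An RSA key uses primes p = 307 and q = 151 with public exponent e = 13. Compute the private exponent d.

31777

φ(n) = (p−1)(q−1) = 306·150 = 45900.
Need d with 13·d ≡ 1 (mod 45900). Apply the extended Euclidean algorithm:
45900 = 3530·13 + 10
13 = 1·10 + 3
10 = 3·3 + 1
3 = 3·1 + 0
Back-substitute:
1 = 10 − 3·3
1 = −3·13 + 4·10
1 = 4·45900 − 14123·13
So 13·(-14123) ≡ 1 (mod 45900), hence d ≡ -14123 ≡ 31777 (mod 45900).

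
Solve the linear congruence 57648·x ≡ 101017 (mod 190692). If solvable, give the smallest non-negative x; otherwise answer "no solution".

gcd(57648, 190692):
190692 = 3·57648 + 17748
57648 = 3·17748 + 4404
17748 = 4·4404 + 132
4404 = 33·132 + 48
132 = 2·48 + 36
48 = 1·36 + 12
36 = 3·12 + 0
gcd = 12, but 12 ∤ 101017, so the congruence has no solution.

no solution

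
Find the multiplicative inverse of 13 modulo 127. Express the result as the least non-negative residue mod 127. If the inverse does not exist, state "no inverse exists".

88

Run Euclid on (127, 13):
127 = 9*13 + 10
13 = 1*10 + 3
10 = 3*3 + 1
3 = 3*1 + 0
gcd = 1, so the inverse exists. Back-substitute:
1 = 10 − 3·3
1 = −3·13 + 4·10
1 = 4·127 − 39·13
Hence 13⁻¹ ≡ -39 ≡ 88 (mod 127).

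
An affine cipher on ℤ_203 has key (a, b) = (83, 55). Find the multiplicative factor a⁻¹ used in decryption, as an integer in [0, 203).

181

gcd(203, 83) by repeated division:
203 = 2×83 + 37
83 = 2×37 + 9
37 = 4×9 + 1
9 = 9×1 + 0
Since gcd(83, 203) = 1, back-substitute to write 1 as a combination:
1 = 37 − 4·9
1 = −4·83 + 9·37
1 = 9·203 − 22·83
Hence 83⁻¹ ≡ -22 ≡ 181 (mod 203).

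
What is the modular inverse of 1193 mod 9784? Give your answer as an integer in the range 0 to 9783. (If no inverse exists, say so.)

Run Euclid on (9784, 1193):
9784 = 8×1193 + 240
1193 = 4×240 + 233
240 = 1×233 + 7
233 = 33×7 + 2
7 = 3×2 + 1
2 = 2×1 + 0
Since gcd(1193, 9784) = 1, back-substitute to write 1 as a combination:
1 = 7 − 3·2
1 = −3·233 + 100·7
1 = 100·240 − 103·233
1 = −103·1193 + 512·240
1 = 512·9784 − 4199·1193
So 1193·(-4199) ≡ 1 (mod 9784), and -4199 ≡ 5585 (mod 9784).

5585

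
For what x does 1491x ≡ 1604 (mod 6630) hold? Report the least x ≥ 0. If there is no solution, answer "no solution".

gcd(1491, 6630):
6630 = 4·1491 + 666
1491 = 2·666 + 159
666 = 4·159 + 30
159 = 5·30 + 9
30 = 3·9 + 3
9 = 3·3 + 0
gcd = 3, but 3 ∤ 1604, so the congruence has no solution.

no solution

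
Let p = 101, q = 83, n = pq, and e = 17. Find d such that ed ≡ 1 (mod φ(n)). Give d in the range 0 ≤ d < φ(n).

6753

φ(n) = (p−1)(q−1) = 100·82 = 8200.
Need d with 17·d ≡ 1 (mod 8200). Apply the extended Euclidean algorithm:
8200 = 482*17 + 6
17 = 2*6 + 5
6 = 1*5 + 1
5 = 5*1 + 0
Back-substitute:
1 = 6 − 5
1 = −17 + 3·6
1 = 3·8200 − 1447·17
So 17·(-1447) ≡ 1 (mod 8200), hence d ≡ -1447 ≡ 6753 (mod 8200).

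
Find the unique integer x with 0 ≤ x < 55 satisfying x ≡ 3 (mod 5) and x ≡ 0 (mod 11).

33

Write x = 3 + 5·k. Then 5·k ≡ 0 − 3 ≡ 8 (mod 11).
Need 5⁻¹ mod 11. Extended Euclid on (11, 5):
11 = 2×5 + 1
5 = 5×1 + 0
Back-substitute:
1 = 11 − 2·5
5⁻¹ ≡ 9 (mod 11), so k ≡ 9·8 ≡ 6 (mod 11).
x = 3 + 5·6 = 33.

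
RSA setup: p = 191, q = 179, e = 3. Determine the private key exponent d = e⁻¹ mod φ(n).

φ(n) = (p−1)(q−1) = 190·178 = 33820.
Need d with 3·d ≡ 1 (mod 33820). Apply the extended Euclidean algorithm:
33820 = 11273·3 + 1
3 = 3·1 + 0
Back-substitute:
1 = 33820 − 11273·3
So 3·(-11273) ≡ 1 (mod 33820), hence d ≡ -11273 ≡ 22547 (mod 33820).

22547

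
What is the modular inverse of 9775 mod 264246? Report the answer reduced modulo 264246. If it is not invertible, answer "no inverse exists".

Run Euclid on (264246, 9775):
264246 = 27*9775 + 321
9775 = 30*321 + 145
321 = 2*145 + 31
145 = 4*31 + 21
31 = 1*21 + 10
21 = 2*10 + 1
10 = 10*1 + 0
gcd = 1, so the inverse exists. Back-substitute:
1 = 21 − 2·10
1 = −2·31 + 3·21
1 = 3·145 − 14·31
1 = −14·321 + 31·145
1 = 31·9775 − 944·321
1 = −944·264246 + 25519·9775
So 9775·25519 ≡ 1 (mod 264246).

25519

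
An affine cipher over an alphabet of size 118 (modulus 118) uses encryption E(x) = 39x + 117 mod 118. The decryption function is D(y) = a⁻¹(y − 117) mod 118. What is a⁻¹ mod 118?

115

gcd(118, 39) by repeated division:
118 = 3·39 + 1
39 = 39·1 + 0
Since gcd(39, 118) = 1, back-substitute to write 1 as a combination:
1 = 118 − 3·39
Hence 39⁻¹ ≡ -3 ≡ 115 (mod 118).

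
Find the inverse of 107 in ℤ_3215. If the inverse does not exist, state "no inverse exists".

1923

gcd(3215, 107) by repeated division:
3215 = 30*107 + 5
107 = 21*5 + 2
5 = 2*2 + 1
2 = 2*1 + 0
Since gcd(107, 3215) = 1, back-substitute to write 1 as a combination:
1 = 5 − 2·2
1 = −2·107 + 43·5
1 = 43·3215 − 1292·107
Thus 107·(-1292) ≡ 1 (mod 3215); reducing, -1292 mod 3215 = 1923.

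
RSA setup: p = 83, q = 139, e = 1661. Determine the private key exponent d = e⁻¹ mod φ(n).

φ(n) = (p−1)(q−1) = 82·138 = 11316.
Need d with 1661·d ≡ 1 (mod 11316). Apply the extended Euclidean algorithm:
11316 = 6·1661 + 1350
1661 = 1·1350 + 311
1350 = 4·311 + 106
311 = 2·106 + 99
106 = 1·99 + 7
99 = 14·7 + 1
7 = 7·1 + 0
Back-substitute:
1 = 99 − 14·7
1 = −14·106 + 15·99
1 = 15·311 − 44·106
1 = −44·1350 + 191·311
1 = 191·1661 − 235·1350
1 = −235·11316 + 1601·1661
So 1661·1601 ≡ 1 (mod 11316), hence d = 1601.

1601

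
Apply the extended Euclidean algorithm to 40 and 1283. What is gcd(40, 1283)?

1

Apply Euclid's algorithm to 1283 and 40:
1283 = 32×40 + 3
40 = 13×3 + 1
3 = 3×1 + 0
gcd(40, 1283) = 1.
Express as a combination:
1 = 40 − 13·3
1 = −13·1283 + 417·40
So 1 = (-13)·1283 + (417)·40.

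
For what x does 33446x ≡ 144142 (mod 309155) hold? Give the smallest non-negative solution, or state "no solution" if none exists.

no solution

gcd(33446, 309155):
309155 = 9·33446 + 8141
33446 = 4·8141 + 882
8141 = 9·882 + 203
882 = 4·203 + 70
203 = 2·70 + 63
70 = 1·63 + 7
63 = 9·7 + 0
gcd = 7, but 7 ∤ 144142, so the congruence has no solution.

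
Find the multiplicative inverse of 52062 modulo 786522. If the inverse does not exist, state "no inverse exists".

Compute gcd(52062, 786522):
786522 = 15·52062 + 5592
52062 = 9·5592 + 1734
5592 = 3·1734 + 390
1734 = 4·390 + 174
390 = 2·174 + 42
174 = 4·42 + 6
42 = 7·6 + 0
The gcd is 6, not 1, hence no inverse exists.

no inverse exists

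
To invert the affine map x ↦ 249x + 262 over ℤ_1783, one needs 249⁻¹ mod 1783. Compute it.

401

Extended Euclidean algorithm:
1783 = 7*249 + 40
249 = 6*40 + 9
40 = 4*9 + 4
9 = 2*4 + 1
4 = 4*1 + 0
gcd = 1, so the inverse exists. Back-substitute:
1 = 9 − 2·4
1 = −2·40 + 9·9
1 = 9·249 − 56·40
1 = −56·1783 + 401·249
So 249·401 ≡ 1 (mod 1783).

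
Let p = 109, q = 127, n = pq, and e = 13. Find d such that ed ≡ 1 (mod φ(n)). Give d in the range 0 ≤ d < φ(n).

φ(n) = (p−1)(q−1) = 108·126 = 13608.
Need d with 13·d ≡ 1 (mod 13608). Apply the extended Euclidean algorithm:
13608 = 1046*13 + 10
13 = 1*10 + 3
10 = 3*3 + 1
3 = 3*1 + 0
Back-substitute:
1 = 10 − 3·3
1 = −3·13 + 4·10
1 = 4·13608 − 4187·13
So 13·(-4187) ≡ 1 (mod 13608), hence d ≡ -4187 ≡ 9421 (mod 13608).

9421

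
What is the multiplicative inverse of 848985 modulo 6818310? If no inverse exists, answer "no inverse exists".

Euclidean algorithm on 6818310, 848985:
6818310 = 8*848985 + 26430
848985 = 32*26430 + 3225
26430 = 8*3225 + 630
3225 = 5*630 + 75
630 = 8*75 + 30
75 = 2*30 + 15
30 = 2*15 + 0
Since gcd = 15 > 1, 848985 is not a unit mod 6818310.

no inverse exists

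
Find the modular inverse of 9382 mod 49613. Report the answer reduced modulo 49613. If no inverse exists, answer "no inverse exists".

11692

Run Euclid on (49613, 9382):
49613 = 5*9382 + 2703
9382 = 3*2703 + 1273
2703 = 2*1273 + 157
1273 = 8*157 + 17
157 = 9*17 + 4
17 = 4*4 + 1
4 = 4*1 + 0
Since gcd(9382, 49613) = 1, back-substitute to write 1 as a combination:
1 = 17 − 4·4
1 = −4·157 + 37·17
1 = 37·1273 − 300·157
1 = −300·2703 + 637·1273
1 = 637·9382 − 2211·2703
1 = −2211·49613 + 11692·9382
So 9382·11692 ≡ 1 (mod 49613).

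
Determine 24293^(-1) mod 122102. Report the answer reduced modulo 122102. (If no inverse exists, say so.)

gcd(122102, 24293) by repeated division:
122102 = 5·24293 + 637
24293 = 38·637 + 87
637 = 7·87 + 28
87 = 3·28 + 3
28 = 9·3 + 1
3 = 3·1 + 0
gcd = 1, so the inverse exists. Back-substitute:
1 = 28 − 9·3
1 = −9·87 + 28·28
1 = 28·637 − 205·87
1 = −205·24293 + 7818·637
1 = 7818·122102 − 39295·24293
Hence 24293⁻¹ ≡ -39295 ≡ 82807 (mod 122102).

82807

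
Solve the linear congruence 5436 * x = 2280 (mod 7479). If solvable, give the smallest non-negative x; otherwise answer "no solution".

no solution

gcd(5436, 7479):
7479 = 1·5436 + 2043
5436 = 2·2043 + 1350
2043 = 1·1350 + 693
1350 = 1·693 + 657
693 = 1·657 + 36
657 = 18·36 + 9
36 = 4·9 + 0
gcd = 9, but 9 ∤ 2280, so the congruence has no solution.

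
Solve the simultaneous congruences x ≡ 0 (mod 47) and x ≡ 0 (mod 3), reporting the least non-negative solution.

0

Write x = 0 + 47·k. Then 47·k ≡ 0 − 0 ≡ 0 (mod 3).
Need 47⁻¹ mod 3. Extended Euclid on (3, 2):
3 = 1*2 + 1
2 = 2*1 + 0
Back-substitute:
1 = 3 − 2
47⁻¹ ≡ 2 (mod 3), so k ≡ 2·0 ≡ 0 (mod 3).
x = 0 + 47·0 = 0.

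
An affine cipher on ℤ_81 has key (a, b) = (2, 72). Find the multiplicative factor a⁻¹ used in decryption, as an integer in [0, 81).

41

Extended Euclidean algorithm:
81 = 40·2 + 1
2 = 2·1 + 0
The gcd is 1. Working backward:
1 = 81 − 40·2
So 2·(-40) ≡ 1 (mod 81), and -40 ≡ 41 (mod 81).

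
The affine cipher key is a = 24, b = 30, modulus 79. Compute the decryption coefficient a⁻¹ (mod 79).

56

Extended Euclidean algorithm:
79 = 3×24 + 7
24 = 3×7 + 3
7 = 2×3 + 1
3 = 3×1 + 0
gcd = 1, so the inverse exists. Back-substitute:
1 = 7 − 2·3
1 = −2·24 + 7·7
1 = 7·79 − 23·24
Thus 24·(-23) ≡ 1 (mod 79); reducing, -23 mod 79 = 56.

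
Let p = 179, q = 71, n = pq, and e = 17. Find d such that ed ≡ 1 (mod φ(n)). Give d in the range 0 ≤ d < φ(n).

733

φ(n) = (p−1)(q−1) = 178·70 = 12460.
Need d with 17·d ≡ 1 (mod 12460). Apply the extended Euclidean algorithm:
12460 = 732×17 + 16
17 = 1×16 + 1
16 = 16×1 + 0
Back-substitute:
1 = 17 − 16
1 = −12460 + 733·17
So 17·733 ≡ 1 (mod 12460), hence d = 733.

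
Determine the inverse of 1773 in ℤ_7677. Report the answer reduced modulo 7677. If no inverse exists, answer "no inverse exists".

no inverse exists

Euclidean algorithm on 7677, 1773:
7677 = 4*1773 + 585
1773 = 3*585 + 18
585 = 32*18 + 9
18 = 2*9 + 0
Since gcd = 9 > 1, 1773 is not a unit mod 7677.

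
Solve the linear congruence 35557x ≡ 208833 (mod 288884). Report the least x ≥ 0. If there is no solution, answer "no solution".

93373

First find gcd(35557, 288884):
288884 = 8×35557 + 4428
35557 = 8×4428 + 133
4428 = 33×133 + 39
133 = 3×39 + 16
39 = 2×16 + 7
16 = 2×7 + 2
7 = 3×2 + 1
2 = 2×1 + 0
gcd = 1, so a unique solution mod 288884 exists.
Back-substitute for the Bézout coefficients:
1 = 7 − 3·2
1 = −3·16 + 7·7
1 = 7·39 − 17·16
1 = −17·133 + 58·39
1 = 58·4428 − 1931·133
1 = −1931·35557 + 15506·4428
1 = 15506·288884 − 125979·35557
So 35557·(-125979) ≡ 1 (mod 288884), giving 35557⁻¹ ≡ 162905.
x ≡ 35557⁻¹·208833 ≡ 162905·208833 ≡ 93373 (mod 288884).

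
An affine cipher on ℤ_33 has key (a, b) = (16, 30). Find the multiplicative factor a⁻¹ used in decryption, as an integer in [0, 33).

31

Extended Euclidean algorithm:
33 = 2*16 + 1
16 = 16*1 + 0
The gcd is 1. Working backward:
1 = 33 − 2·16
Hence 16⁻¹ ≡ -2 ≡ 31 (mod 33).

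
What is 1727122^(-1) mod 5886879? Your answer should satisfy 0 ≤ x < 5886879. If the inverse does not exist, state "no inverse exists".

gcd(5886879, 1727122) by repeated division:
5886879 = 3*1727122 + 705513
1727122 = 2*705513 + 316096
705513 = 2*316096 + 73321
316096 = 4*73321 + 22812
73321 = 3*22812 + 4885
22812 = 4*4885 + 3272
4885 = 1*3272 + 1613
3272 = 2*1613 + 46
1613 = 35*46 + 3
46 = 15*3 + 1
3 = 3*1 + 0
Since gcd(1727122, 5886879) = 1, back-substitute to write 1 as a combination:
1 = 46 − 15·3
1 = −15·1613 + 526·46
1 = 526·3272 − 1067·1613
1 = −1067·4885 + 1593·3272
1 = 1593·22812 − 7439·4885
1 = −7439·73321 + 23910·22812
1 = 23910·316096 − 103079·73321
1 = −103079·705513 + 230068·316096
1 = 230068·1727122 − 563215·705513
1 = −563215·5886879 + 1919713·1727122
So 1727122·1919713 ≡ 1 (mod 5886879).

1919713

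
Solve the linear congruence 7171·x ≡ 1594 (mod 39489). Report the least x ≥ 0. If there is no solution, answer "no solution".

34423

First find gcd(7171, 39489):
39489 = 5×7171 + 3634
7171 = 1×3634 + 3537
3634 = 1×3537 + 97
3537 = 36×97 + 45
97 = 2×45 + 7
45 = 6×7 + 3
7 = 2×3 + 1
3 = 3×1 + 0
gcd = 1, so a unique solution mod 39489 exists.
Back-substitute for the Bézout coefficients:
1 = 7 − 2·3
1 = −2·45 + 13·7
1 = 13·97 − 28·45
1 = −28·3537 + 1021·97
1 = 1021·3634 − 1049·3537
1 = −1049·7171 + 2070·3634
1 = 2070·39489 − 11399·7171
So 7171·(-11399) ≡ 1 (mod 39489), giving 7171⁻¹ ≡ 28090.
x ≡ 7171⁻¹·1594 ≡ 28090·1594 ≡ 34423 (mod 39489).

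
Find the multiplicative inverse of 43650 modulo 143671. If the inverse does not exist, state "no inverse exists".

34458

Apply the Euclidean algorithm to 143671 and 43650:
143671 = 3×43650 + 12721
43650 = 3×12721 + 5487
12721 = 2×5487 + 1747
5487 = 3×1747 + 246
1747 = 7×246 + 25
246 = 9×25 + 21
25 = 1×21 + 4
21 = 5×4 + 1
4 = 4×1 + 0
Since gcd(43650, 143671) = 1, back-substitute to write 1 as a combination:
1 = 21 − 5·4
1 = −5·25 + 6·21
1 = 6·246 − 59·25
1 = −59·1747 + 419·246
1 = 419·5487 − 1316·1747
1 = −1316·12721 + 3051·5487
1 = 3051·43650 − 10469·12721
1 = −10469·143671 + 34458·43650
So 43650·34458 ≡ 1 (mod 143671).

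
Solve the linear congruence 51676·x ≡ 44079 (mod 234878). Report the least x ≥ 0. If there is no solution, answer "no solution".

no solution

gcd(51676, 234878):
234878 = 4*51676 + 28174
51676 = 1*28174 + 23502
28174 = 1*23502 + 4672
23502 = 5*4672 + 142
4672 = 32*142 + 128
142 = 1*128 + 14
128 = 9*14 + 2
14 = 7*2 + 0
gcd = 2, but 2 ∤ 44079, so the congruence has no solution.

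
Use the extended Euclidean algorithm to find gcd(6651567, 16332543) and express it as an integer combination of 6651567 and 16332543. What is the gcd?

9

Repeated division:
16332543 = 2×6651567 + 3029409
6651567 = 2×3029409 + 592749
3029409 = 5×592749 + 65664
592749 = 9×65664 + 1773
65664 = 37×1773 + 63
1773 = 28×63 + 9
63 = 7×9 + 0
gcd(6651567, 16332543) = 9.
Working backward:
9 = 1773 − 28·63
9 = −28·65664 + 1037·1773
9 = 1037·592749 − 9361·65664
9 = −9361·3029409 + 47842·592749
9 = 47842·6651567 − 105045·3029409
9 = −105045·16332543 + 257932·6651567
So 9 = (-105045)·16332543 + (257932)·6651567.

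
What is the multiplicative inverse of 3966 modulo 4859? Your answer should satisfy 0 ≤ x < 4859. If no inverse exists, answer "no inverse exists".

185

gcd(4859, 3966) by repeated division:
4859 = 1·3966 + 893
3966 = 4·893 + 394
893 = 2·394 + 105
394 = 3·105 + 79
105 = 1·79 + 26
79 = 3·26 + 1
26 = 26·1 + 0
Since gcd(3966, 4859) = 1, back-substitute to write 1 as a combination:
1 = 79 − 3·26
1 = −3·105 + 4·79
1 = 4·394 − 15·105
1 = −15·893 + 34·394
1 = 34·3966 − 151·893
1 = −151·4859 + 185·3966
So 3966·185 ≡ 1 (mod 4859).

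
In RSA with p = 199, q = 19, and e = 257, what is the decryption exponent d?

2621

φ(n) = (p−1)(q−1) = 198·18 = 3564.
Need d with 257·d ≡ 1 (mod 3564). Apply the extended Euclidean algorithm:
3564 = 13*257 + 223
257 = 1*223 + 34
223 = 6*34 + 19
34 = 1*19 + 15
19 = 1*15 + 4
15 = 3*4 + 3
4 = 1*3 + 1
3 = 3*1 + 0
Back-substitute:
1 = 4 − 3
1 = −15 + 4·4
1 = 4·19 − 5·15
1 = −5·34 + 9·19
1 = 9·223 − 59·34
1 = −59·257 + 68·223
1 = 68·3564 − 943·257
So 257·(-943) ≡ 1 (mod 3564), hence d ≡ -943 ≡ 2621 (mod 3564).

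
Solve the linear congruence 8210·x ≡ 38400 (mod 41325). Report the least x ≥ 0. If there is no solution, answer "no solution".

3810

First find gcd(8210, 41325):
41325 = 5·8210 + 275
8210 = 29·275 + 235
275 = 1·235 + 40
235 = 5·40 + 35
40 = 1·35 + 5
35 = 7·5 + 0
gcd = 5 and 5 | 38400, so solutions exist. Divide through by 5: 1642x ≡ 7680 (mod 8265).
Now find 1642⁻¹ mod 8265:
8265 = 5*1642 + 55
1642 = 29*55 + 47
55 = 1*47 + 8
47 = 5*8 + 7
8 = 1*7 + 1
7 = 7*1 + 0
Back-substitute:
1 = 8 − 7
1 = −47 + 6·8
1 = 6·55 − 7·47
1 = −7·1642 + 209·55
1 = 209·8265 − 1052·1642
So 1642·(-1052) ≡ 1 (mod 8265), i.e. 1642⁻¹ ≡ 7213.
Then x ≡ 7213·7680 ≡ 3810 (mod 8265); the smallest non-negative solution is x = 3810.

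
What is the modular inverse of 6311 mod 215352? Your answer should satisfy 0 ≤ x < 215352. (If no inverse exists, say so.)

Run Euclid on (215352, 6311):
215352 = 34×6311 + 778
6311 = 8×778 + 87
778 = 8×87 + 82
87 = 1×82 + 5
82 = 16×5 + 2
5 = 2×2 + 1
2 = 2×1 + 0
The gcd is 1. Working backward:
1 = 5 − 2·2
1 = −2·82 + 33·5
1 = 33·87 − 35·82
1 = −35·778 + 313·87
1 = 313·6311 − 2539·778
1 = −2539·215352 + 86639·6311
So 6311·86639 ≡ 1 (mod 215352).

86639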